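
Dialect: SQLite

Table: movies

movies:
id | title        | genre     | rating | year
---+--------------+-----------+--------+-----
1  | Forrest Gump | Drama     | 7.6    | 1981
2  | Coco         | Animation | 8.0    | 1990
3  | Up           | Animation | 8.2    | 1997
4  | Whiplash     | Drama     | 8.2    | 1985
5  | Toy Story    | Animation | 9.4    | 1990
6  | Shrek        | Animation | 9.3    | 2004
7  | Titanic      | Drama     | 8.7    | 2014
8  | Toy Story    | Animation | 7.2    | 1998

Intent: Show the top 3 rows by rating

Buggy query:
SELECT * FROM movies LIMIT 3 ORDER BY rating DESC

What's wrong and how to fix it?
Bug: LIMIT must come after ORDER BY

Fix: Swap the clauses: ORDER BY first, then LIMIT

Corrected query:
SELECT * FROM movies ORDER BY rating DESC LIMIT 3

Result:
id | title     | genre     | rating | year
---+-----------+-----------+--------+-----
5  | Toy Story | Animation | 9.4    | 1990
6  | Shrek     | Animation | 9.3    | 2004
7  | Titanic   | Drama     | 8.7    | 2014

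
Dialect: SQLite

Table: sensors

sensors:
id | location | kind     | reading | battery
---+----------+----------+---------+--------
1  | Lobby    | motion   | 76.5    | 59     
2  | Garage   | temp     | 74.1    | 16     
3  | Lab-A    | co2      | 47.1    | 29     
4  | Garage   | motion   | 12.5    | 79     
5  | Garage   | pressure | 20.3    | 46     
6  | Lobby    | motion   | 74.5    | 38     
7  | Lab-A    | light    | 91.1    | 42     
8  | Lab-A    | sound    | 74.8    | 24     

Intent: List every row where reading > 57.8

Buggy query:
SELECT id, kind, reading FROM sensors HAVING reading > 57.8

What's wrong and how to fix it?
Bug: This is a non-aggregate query (no GROUP BY, no aggregates), so in SQLite the HAVING clause is invalid here; a row-level condition belongs in WHERE

Fix: Replace HAVING with WHERE since the condition applies to individual rows

Corrected query:
SELECT id, kind, reading FROM sensors WHERE reading > 57.8

Result:
id | kind   | reading
---+--------+--------
1  | motion | 76.5   
2  | temp   | 74.1   
6  | motion | 74.5   
7  | light  | 91.1   
8  | sound  | 74.8   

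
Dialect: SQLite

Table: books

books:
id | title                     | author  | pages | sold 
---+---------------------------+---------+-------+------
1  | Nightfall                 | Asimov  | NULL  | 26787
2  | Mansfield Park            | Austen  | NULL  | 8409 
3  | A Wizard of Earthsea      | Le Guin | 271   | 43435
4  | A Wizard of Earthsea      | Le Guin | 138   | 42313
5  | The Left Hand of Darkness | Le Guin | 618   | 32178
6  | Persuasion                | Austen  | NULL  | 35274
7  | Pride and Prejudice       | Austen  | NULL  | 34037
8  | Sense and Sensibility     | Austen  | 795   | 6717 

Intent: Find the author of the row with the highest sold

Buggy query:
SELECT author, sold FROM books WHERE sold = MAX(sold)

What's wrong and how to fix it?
Bug: MAX(sold) is an aggregate and cannot be used directly in WHERE

Fix: Wrap MAX in a scalar subquery so WHERE compares against a single value

Corrected query:
SELECT author, sold FROM books WHERE sold = (SELECT MAX(sold) FROM books)

Result:
author  | sold 
--------+------
Le Guin | 43435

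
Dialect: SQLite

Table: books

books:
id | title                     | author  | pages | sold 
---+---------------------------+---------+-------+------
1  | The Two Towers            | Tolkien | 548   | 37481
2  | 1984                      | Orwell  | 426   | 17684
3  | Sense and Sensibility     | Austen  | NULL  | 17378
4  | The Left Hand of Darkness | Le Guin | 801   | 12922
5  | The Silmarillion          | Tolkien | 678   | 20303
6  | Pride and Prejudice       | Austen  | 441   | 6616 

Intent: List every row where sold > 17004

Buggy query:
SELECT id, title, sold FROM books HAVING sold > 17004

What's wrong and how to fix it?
Bug: This is a non-aggregate query (no GROUP BY, no aggregates), so in SQLite the HAVING clause is invalid here; a row-level condition belongs in WHERE

Fix: Use WHERE for row-level filtering

Corrected query:
SELECT id, title, sold FROM books WHERE sold > 17004

Result:
id | title                 | sold 
---+-----------------------+------
1  | The Two Towers        | 37481
2  | 1984                  | 17684
3  | Sense and Sensibility | 17378
5  | The Silmarillion      | 20303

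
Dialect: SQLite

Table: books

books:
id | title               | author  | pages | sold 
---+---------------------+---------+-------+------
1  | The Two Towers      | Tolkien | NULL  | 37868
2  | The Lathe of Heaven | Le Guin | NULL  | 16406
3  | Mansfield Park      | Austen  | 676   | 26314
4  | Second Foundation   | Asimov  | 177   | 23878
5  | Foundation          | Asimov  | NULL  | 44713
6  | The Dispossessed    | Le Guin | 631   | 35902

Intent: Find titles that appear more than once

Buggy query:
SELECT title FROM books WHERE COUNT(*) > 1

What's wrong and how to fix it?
Bug: WHERE can't reference COUNT(*); aggregates are computed after WHERE

Fix: Group first, then use HAVING for the count condition

Corrected query:
SELECT title FROM books GROUP BY title HAVING COUNT(*) > 1

Result:
(no rows)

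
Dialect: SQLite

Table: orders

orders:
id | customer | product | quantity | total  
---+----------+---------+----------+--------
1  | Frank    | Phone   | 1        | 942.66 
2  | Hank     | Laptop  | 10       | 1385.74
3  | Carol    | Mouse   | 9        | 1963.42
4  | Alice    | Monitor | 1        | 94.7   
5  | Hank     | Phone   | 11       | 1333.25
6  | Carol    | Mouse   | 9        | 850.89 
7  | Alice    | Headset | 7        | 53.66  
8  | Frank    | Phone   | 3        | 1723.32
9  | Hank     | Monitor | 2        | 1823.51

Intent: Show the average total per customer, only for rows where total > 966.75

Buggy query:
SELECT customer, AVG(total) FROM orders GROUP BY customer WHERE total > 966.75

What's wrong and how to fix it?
Bug: Row-level WHERE must come before GROUP BY in the clause order

Fix: Place WHERE between FROM and GROUP BY

Corrected query:
SELECT customer, AVG(total) FROM orders WHERE total > 966.75 GROUP BY customer

Result:
customer | AVG(total) 
---------+------------
Carol    | 1963.42    
Frank    | 1723.32    
Hank     | 1514.166667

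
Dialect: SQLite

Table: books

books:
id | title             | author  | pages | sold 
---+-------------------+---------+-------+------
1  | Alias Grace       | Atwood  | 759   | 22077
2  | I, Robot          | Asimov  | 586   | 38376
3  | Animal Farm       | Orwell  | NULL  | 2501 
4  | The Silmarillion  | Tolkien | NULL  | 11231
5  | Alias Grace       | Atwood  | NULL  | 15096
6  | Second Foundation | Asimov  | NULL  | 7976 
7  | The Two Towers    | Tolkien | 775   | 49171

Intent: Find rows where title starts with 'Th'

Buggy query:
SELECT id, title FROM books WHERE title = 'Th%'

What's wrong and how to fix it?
Bug: '=' compares the literal string including the % character; pattern matching needs LIKE

Fix: Replace '=' with LIKE so 'Th%' is treated as a pattern

Corrected query:
SELECT id, title FROM books WHERE title LIKE 'Th%'

Result:
id | title           
---+-----------------
4  | The Silmarillion
7  | The Two Towers  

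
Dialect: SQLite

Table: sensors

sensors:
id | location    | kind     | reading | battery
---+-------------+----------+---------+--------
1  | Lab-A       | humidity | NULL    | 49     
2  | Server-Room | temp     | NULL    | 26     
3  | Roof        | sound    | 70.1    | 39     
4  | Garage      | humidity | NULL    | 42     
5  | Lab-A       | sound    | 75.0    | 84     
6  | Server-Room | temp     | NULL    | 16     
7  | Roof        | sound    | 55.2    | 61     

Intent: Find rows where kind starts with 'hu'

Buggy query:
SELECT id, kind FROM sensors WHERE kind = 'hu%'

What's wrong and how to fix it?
Bug: Wildcards only work with LIKE; '=' treats '%' as a literal character

Fix: Use LIKE for wildcard pattern matching

Corrected query:
SELECT id, kind FROM sensors WHERE kind LIKE 'hu%'

Result:
id | kind    
---+---------
1  | humidity
4  | humidity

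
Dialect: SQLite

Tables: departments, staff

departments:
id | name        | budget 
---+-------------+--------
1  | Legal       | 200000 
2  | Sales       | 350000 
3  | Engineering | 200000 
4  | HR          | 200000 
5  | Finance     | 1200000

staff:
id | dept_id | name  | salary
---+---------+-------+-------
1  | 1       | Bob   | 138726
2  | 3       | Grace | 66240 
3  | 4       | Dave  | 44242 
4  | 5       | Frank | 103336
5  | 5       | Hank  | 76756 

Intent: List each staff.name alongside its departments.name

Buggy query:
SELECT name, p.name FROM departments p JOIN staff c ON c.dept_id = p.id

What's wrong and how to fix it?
Bug: Both tables have a 'name' column; the unqualified reference is ambiguous

Fix: Prefix ambiguous columns with the table alias

Corrected query:
SELECT c.name, p.name FROM departments p JOIN staff c ON c.dept_id = p.id

Result:
name  | name       
------+------------
Bob   | Legal      
Grace | Engineering
Dave  | HR         
Frank | Finance    
Hank  | Finance    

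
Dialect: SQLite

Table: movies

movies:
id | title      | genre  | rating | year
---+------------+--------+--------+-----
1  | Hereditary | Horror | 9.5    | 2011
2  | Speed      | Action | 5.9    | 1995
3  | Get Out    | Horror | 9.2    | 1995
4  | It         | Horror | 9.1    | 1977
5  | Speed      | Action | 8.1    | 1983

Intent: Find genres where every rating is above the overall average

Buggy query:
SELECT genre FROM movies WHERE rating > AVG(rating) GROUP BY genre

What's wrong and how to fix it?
Bug: WHERE evaluates per row before aggregation, so AVG() is unavailable

Fix: Compute the overall average in a scalar subquery and compare each group's MIN against it in HAVING

Corrected query:
SELECT genre FROM movies GROUP BY genre HAVING MIN(rating) > (SELECT AVG(rating) FROM movies)

Result:
genre 
------
Horror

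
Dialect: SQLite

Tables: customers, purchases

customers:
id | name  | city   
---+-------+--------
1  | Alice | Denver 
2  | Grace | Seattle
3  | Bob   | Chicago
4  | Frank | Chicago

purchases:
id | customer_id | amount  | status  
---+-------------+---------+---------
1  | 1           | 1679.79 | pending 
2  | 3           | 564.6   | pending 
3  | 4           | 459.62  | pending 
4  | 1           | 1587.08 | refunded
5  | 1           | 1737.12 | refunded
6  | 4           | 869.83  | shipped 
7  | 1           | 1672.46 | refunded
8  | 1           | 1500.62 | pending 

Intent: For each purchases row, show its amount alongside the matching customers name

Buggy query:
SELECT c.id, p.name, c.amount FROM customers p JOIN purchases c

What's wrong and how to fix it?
Bug: JOIN with no ON clause produces a cartesian product; every purchases row pairs with every customers row

Fix: Add ON c.customer_id = p.id to the JOIN

Corrected query:
SELECT c.id, p.name, c.amount FROM customers p JOIN purchases c ON c.customer_id = p.id

Result:
id | name  | amount 
---+-------+--------
1  | Alice | 1679.79
2  | Bob   | 564.6  
3  | Frank | 459.62 
4  | Alice | 1587.08
5  | Alice | 1737.12
6  | Frank | 869.83 
7  | Alice | 1672.46
8  | Alice | 1500.62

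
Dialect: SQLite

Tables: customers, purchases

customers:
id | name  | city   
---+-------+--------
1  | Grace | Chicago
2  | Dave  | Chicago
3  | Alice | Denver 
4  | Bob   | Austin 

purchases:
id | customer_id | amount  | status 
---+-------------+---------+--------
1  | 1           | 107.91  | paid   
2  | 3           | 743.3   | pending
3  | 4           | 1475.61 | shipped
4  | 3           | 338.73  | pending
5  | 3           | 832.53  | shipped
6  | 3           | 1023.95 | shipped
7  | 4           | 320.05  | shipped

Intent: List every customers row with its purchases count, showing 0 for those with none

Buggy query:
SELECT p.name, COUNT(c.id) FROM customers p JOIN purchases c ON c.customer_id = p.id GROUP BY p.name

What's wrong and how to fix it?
Bug: An inner join excludes parents with zero children

Fix: Switch to LEFT JOIN to retain unmatched parent rows

Corrected query:
SELECT p.name, COUNT(c.id) FROM customers p LEFT JOIN purchases c ON c.customer_id = p.id GROUP BY p.name

Result:
name  | COUNT(c.id)
------+------------
Alice | 4          
Bob   | 2          
Dave  | 0          
Grace | 1          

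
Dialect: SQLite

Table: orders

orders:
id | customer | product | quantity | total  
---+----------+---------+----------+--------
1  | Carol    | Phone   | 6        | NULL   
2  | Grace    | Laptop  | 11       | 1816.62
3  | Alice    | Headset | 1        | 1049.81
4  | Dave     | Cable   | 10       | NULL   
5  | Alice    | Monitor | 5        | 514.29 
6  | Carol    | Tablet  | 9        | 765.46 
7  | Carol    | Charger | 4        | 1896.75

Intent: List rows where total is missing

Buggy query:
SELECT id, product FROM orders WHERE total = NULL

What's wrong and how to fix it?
Bug: '= NULL' is always unknown in SQL three-valued logic, so no rows match

Fix: Use IS NULL to test for NULL

Corrected query:
SELECT id, product FROM orders WHERE total IS NULL

Result:
id | product
---+--------
1  | Phone  
4  | Cable  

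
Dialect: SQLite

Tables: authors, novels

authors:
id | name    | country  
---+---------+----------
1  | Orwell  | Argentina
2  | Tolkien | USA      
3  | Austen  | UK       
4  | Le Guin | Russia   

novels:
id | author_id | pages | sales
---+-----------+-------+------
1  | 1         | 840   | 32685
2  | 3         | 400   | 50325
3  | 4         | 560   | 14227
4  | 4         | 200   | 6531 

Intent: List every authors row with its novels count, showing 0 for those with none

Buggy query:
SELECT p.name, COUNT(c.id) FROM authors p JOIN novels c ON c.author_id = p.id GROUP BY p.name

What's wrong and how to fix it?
Bug: INNER JOIN drops authors rows that have no matching novels rows

Fix: Use LEFT JOIN so parents without children still appear (COUNT(c.id) gives 0)

Corrected query:
SELECT p.name, COUNT(c.id) FROM authors p LEFT JOIN novels c ON c.author_id = p.id GROUP BY p.name

Result:
name    | COUNT(c.id)
--------+------------
Austen  | 1          
Le Guin | 2          
Orwell  | 1          
Tolkien | 0          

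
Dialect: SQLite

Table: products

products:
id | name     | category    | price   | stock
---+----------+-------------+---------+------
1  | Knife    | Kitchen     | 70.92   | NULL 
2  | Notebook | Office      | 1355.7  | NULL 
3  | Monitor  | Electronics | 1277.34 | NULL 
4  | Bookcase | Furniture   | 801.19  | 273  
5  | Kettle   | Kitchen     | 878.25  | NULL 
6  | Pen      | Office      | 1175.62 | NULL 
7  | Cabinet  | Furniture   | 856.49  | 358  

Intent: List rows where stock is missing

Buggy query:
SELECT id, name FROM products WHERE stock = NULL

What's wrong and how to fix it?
Bug: '= NULL' is always unknown in SQL three-valued logic, so no rows match

Fix: Replace '= NULL' with 'IS NULL'

Corrected query:
SELECT id, name FROM products WHERE stock IS NULL

Result:
id | name    
---+---------
1  | Knife   
2  | Notebook
3  | Monitor 
5  | Kettle  
6  | Pen     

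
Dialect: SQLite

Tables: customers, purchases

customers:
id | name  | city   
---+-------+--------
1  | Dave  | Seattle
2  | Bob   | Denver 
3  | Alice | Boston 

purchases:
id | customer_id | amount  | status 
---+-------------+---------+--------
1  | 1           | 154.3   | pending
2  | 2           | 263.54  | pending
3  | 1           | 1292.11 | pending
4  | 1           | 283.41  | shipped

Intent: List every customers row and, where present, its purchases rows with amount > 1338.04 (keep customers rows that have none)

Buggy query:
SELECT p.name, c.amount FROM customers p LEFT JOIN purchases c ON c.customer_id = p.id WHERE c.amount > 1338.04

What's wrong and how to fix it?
Bug: Filtering c.amount in WHERE discards the NULL rows produced by LEFT JOIN, turning it into an inner join

Fix: Put 'c.amount > 1338.04' in the JOIN's ON clause instead of WHERE

Corrected query:
SELECT p.name, c.amount FROM customers p LEFT JOIN purchases c ON c.customer_id = p.id AND c.amount > 1338.04

Result:
name  | amount
------+-------
Dave  | NULL  
Bob   | NULL  
Alice | NULL  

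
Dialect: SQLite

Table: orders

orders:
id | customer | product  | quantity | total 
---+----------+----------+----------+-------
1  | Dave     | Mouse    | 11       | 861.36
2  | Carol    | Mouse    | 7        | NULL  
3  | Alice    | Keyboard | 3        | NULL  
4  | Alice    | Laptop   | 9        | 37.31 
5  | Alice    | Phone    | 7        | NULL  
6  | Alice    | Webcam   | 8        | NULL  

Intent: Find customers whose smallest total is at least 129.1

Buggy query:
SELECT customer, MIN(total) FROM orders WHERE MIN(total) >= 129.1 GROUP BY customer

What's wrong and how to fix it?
Bug: Aggregates like MIN are computed per group after WHERE runs

Fix: Replace WHERE with HAVING after the GROUP BY

Corrected query:
SELECT customer, MIN(total) FROM orders GROUP BY customer HAVING MIN(total) >= 129.1

Result:
customer | MIN(total)
---------+-----------
Dave     | 861.36    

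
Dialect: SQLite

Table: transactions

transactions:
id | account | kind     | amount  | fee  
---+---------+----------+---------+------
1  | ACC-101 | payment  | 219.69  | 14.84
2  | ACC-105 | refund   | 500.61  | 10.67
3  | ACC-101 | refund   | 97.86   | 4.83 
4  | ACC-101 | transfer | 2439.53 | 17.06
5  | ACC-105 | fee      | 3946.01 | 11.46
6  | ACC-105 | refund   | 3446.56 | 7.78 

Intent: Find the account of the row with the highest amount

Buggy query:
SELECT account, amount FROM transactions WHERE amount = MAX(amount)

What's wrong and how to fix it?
Bug: WHERE is evaluated per row; an aggregate over the whole table isn't defined there

Fix: Use a subquery: WHERE amount = (SELECT MAX(amount) FROM transactions)

Corrected query:
SELECT account, amount FROM transactions WHERE amount = (SELECT MAX(amount) FROM transactions)

Result:
account | amount 
--------+--------
ACC-105 | 3946.01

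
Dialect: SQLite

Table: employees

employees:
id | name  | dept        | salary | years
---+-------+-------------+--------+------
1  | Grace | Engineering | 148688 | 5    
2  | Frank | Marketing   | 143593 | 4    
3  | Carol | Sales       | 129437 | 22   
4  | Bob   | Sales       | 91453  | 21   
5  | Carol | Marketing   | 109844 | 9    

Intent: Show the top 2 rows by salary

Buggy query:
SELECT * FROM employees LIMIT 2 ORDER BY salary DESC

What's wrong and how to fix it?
Bug: LIMIT must come after ORDER BY

Fix: Swap the clauses: ORDER BY first, then LIMIT

Corrected query:
SELECT * FROM employees ORDER BY salary DESC LIMIT 2

Result:
id | name  | dept        | salary | years
---+-------+-------------+--------+------
1  | Grace | Engineering | 148688 | 5    
2  | Frank | Marketing   | 143593 | 4    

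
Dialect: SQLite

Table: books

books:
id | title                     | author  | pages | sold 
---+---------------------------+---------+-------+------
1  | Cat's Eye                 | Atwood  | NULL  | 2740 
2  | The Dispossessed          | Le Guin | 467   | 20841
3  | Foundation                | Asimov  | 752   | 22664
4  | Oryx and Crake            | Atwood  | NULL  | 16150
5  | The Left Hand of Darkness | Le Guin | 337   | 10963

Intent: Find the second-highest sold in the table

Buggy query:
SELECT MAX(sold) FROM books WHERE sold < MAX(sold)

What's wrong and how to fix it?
Bug: The inner MAX is an aggregate inside WHERE, which is not allowed

Fix: Compute the overall MAX in a subquery, then take MAX of rows below it

Corrected query:
SELECT MAX(sold) FROM books WHERE sold < (SELECT MAX(sold) FROM books)

Result:
MAX(sold)
---------
20841    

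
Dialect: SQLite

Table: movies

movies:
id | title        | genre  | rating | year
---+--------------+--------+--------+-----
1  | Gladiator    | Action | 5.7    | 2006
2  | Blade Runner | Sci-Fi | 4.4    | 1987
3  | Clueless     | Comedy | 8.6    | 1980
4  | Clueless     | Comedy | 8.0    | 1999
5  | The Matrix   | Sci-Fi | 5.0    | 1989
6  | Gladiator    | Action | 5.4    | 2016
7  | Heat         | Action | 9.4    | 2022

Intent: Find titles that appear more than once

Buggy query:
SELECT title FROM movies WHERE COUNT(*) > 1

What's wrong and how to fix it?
Bug: COUNT(*) is an aggregate and cannot be used in WHERE

Fix: Group first, then use HAVING for the count condition

Corrected query:
SELECT title FROM movies GROUP BY title HAVING COUNT(*) > 1

Result:
title    
---------
Clueless 
Gladiator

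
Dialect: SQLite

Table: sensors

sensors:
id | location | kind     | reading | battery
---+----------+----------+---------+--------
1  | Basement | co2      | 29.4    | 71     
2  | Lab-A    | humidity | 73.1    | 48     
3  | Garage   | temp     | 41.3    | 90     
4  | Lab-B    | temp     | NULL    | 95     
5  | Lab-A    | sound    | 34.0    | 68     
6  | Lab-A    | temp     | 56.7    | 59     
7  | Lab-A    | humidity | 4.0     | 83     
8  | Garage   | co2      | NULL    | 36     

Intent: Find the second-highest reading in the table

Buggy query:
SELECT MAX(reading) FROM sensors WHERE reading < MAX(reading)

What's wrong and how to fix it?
Bug: MAX(reading) on the right of the comparison is an aggregate-in-WHERE error

Fix: Compute the overall MAX in a subquery, then take MAX of rows below it

Corrected query:
SELECT MAX(reading) FROM sensors WHERE reading < (SELECT MAX(reading) FROM sensors)

Result:
MAX(reading)
------------
56.7        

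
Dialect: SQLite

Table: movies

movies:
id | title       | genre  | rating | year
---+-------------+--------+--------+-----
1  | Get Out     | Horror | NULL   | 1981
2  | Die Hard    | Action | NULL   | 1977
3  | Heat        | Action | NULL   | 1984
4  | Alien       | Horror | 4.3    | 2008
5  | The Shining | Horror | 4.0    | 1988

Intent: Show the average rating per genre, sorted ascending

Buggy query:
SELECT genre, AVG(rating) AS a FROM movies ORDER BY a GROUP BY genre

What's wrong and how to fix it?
Bug: GROUP BY must precede ORDER BY

Fix: Reorder: SELECT … FROM … GROUP BY … ORDER BY …

Corrected query:
SELECT genre, AVG(rating) AS a FROM movies GROUP BY genre ORDER BY a

Result:
genre  | a   
-------+-----
Action | NULL
Horror | 4.15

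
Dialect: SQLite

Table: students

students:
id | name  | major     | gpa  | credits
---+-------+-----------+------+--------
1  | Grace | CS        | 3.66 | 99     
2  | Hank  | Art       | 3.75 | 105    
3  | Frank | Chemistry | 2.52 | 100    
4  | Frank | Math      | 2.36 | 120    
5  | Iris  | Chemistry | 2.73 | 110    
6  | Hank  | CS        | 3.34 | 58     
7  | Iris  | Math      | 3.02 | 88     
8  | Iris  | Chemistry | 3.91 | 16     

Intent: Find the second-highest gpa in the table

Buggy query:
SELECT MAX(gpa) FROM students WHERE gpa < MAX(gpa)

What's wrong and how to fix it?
Bug: The inner MAX is an aggregate inside WHERE, which is not allowed

Fix: Compute the overall MAX in a subquery, then take MAX of rows below it

Corrected query:
SELECT MAX(gpa) FROM students WHERE gpa < (SELECT MAX(gpa) FROM students)

Result:
MAX(gpa)
--------
3.75    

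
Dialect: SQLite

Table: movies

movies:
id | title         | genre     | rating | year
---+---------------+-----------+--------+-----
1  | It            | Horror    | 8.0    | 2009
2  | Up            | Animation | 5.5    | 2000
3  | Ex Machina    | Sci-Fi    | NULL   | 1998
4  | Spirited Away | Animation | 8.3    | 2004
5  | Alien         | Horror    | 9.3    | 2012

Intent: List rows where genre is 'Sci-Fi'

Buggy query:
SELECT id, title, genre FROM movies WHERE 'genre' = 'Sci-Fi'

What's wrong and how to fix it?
Bug: 'genre' in single quotes is a string literal, not the column; the comparison is literal-vs-literal and never true

Fix: Reference the column as genre without single quotes

Corrected query:
SELECT id, title, genre FROM movies WHERE genre = 'Sci-Fi'

Result:
id | title      | genre 
---+------------+-------
3  | Ex Machina | Sci-Fi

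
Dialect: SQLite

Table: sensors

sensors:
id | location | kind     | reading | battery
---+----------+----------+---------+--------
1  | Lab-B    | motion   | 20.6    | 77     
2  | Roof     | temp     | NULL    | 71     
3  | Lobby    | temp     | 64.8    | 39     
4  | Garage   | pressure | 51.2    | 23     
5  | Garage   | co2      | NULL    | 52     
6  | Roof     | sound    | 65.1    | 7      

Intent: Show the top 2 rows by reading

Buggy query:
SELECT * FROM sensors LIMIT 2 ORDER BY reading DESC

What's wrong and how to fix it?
Bug: LIMIT must come after ORDER BY

Fix: Swap the clauses: ORDER BY first, then LIMIT

Corrected query:
SELECT * FROM sensors ORDER BY reading DESC LIMIT 2

Result:
id | location | kind  | reading | battery
---+----------+-------+---------+--------
6  | Roof     | sound | 65.1    | 7      
3  | Lobby    | temp  | 64.8    | 39     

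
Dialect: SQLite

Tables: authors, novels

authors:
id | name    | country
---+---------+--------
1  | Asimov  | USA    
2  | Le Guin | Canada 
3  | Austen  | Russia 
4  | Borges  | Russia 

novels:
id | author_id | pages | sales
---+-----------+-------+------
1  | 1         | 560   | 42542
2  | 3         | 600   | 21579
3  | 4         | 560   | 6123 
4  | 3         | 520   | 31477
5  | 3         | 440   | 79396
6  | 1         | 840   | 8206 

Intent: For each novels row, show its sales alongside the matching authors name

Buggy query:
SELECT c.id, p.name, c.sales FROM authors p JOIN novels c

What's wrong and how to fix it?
Bug: Missing join condition: each novels row is matched to all authors rows instead of just its own

Fix: Specify the join condition linking the foreign key to the parent id

Corrected query:
SELECT c.id, p.name, c.sales FROM authors p JOIN novels c ON c.author_id = p.id

Result:
id | name   | sales
---+--------+------
1  | Asimov | 42542
2  | Austen | 21579
3  | Borges | 6123 
4  | Austen | 31477
5  | Austen | 79396
6  | Asimov | 8206 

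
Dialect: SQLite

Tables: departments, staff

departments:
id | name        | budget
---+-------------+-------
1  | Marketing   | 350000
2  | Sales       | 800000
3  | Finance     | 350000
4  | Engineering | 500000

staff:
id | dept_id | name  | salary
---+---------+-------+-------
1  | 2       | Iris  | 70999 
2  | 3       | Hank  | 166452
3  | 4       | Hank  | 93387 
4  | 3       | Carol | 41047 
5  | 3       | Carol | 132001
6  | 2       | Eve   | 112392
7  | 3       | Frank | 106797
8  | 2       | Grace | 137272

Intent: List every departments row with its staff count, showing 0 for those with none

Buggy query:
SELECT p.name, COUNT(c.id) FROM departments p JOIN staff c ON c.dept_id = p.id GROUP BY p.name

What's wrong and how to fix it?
Bug: INNER JOIN drops departments rows that have no matching staff rows

Fix: Use LEFT JOIN so parents without children still appear (COUNT(c.id) gives 0)

Corrected query:
SELECT p.name, COUNT(c.id) FROM departments p LEFT JOIN staff c ON c.dept_id = p.id GROUP BY p.name

Result:
name        | COUNT(c.id)
------------+------------
Engineering | 1          
Finance     | 4          
Marketing   | 0          
Sales       | 3          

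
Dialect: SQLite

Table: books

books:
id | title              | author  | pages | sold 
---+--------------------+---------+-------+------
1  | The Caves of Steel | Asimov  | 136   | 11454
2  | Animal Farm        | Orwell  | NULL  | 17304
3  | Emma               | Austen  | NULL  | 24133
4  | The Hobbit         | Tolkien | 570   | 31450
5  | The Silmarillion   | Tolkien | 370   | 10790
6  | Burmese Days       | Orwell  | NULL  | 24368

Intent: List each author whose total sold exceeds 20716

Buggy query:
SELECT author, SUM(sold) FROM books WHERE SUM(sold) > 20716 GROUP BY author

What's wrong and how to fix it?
Bug: SUM(sold) is an aggregate, but WHERE filters rows before aggregation

Fix: Use HAVING (which filters groups after aggregation) instead of WHERE

Corrected query:
SELECT author, SUM(sold) FROM books GROUP BY author HAVING SUM(sold) > 20716

Result:
author  | SUM(sold)
--------+----------
Austen  | 24133    
Orwell  | 41672    
Tolkien | 42240    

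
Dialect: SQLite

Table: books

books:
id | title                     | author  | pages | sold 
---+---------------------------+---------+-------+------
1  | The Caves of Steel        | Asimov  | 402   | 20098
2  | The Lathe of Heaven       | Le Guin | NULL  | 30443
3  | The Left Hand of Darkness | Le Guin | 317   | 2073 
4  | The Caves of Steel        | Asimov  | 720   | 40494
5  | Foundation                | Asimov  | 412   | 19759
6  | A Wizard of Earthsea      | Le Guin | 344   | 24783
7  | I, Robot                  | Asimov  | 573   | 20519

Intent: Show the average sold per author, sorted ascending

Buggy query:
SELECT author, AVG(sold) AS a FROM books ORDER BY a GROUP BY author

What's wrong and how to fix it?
Bug: ORDER BY appears before GROUP BY; SQL clause order requires GROUP BY first

Fix: Reorder: SELECT … FROM … GROUP BY … ORDER BY …

Corrected query:
SELECT author, AVG(sold) AS a FROM books GROUP BY author ORDER BY a

Result:
author  | a           
--------+-------------
Le Guin | 19099.666667
Asimov  | 25217.5     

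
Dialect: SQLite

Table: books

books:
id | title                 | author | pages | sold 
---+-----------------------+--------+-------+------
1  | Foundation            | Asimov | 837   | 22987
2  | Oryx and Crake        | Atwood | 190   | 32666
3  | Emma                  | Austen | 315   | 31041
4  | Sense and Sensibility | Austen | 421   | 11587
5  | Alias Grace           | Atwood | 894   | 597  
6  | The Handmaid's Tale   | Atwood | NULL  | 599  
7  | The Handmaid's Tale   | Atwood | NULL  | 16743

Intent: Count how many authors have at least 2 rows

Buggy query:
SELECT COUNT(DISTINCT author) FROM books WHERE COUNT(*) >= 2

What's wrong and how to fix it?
Bug: WHERE filters individual rows, not groups, so a group-level COUNT is invalid there

Fix: Group first with HAVING COUNT(*) >= 2, then COUNT the resulting groups

Corrected query:
SELECT COUNT(*) FROM (SELECT author FROM books GROUP BY author HAVING COUNT(*) >= 2)

Result:
COUNT(*)
--------
2       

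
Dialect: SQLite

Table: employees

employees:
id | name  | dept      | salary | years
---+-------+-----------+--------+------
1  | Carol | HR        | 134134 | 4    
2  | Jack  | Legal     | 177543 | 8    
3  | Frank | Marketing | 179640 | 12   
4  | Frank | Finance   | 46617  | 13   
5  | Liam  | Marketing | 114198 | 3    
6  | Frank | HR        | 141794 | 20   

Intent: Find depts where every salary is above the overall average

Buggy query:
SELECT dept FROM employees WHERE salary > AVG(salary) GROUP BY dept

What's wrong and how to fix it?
Bug: AVG() is an aggregate; it can't sit directly in WHERE

Fix: Use a subquery for AVG and a HAVING MIN(...) filter so the condition holds for every row in the group

Corrected query:
SELECT dept FROM employees GROUP BY dept HAVING MIN(salary) > (SELECT AVG(salary) FROM employees)

Result:
dept 
-----
HR   
Legal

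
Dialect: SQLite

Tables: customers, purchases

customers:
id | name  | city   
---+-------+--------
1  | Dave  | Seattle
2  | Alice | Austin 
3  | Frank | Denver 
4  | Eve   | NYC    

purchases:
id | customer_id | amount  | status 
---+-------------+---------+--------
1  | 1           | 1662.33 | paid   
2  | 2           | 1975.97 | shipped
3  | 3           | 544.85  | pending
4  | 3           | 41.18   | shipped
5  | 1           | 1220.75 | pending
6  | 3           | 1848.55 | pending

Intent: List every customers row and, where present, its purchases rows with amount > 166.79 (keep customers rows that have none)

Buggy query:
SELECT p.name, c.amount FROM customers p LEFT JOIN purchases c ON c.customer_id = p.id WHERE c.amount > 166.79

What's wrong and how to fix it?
Bug: A WHERE condition on the right-hand table after LEFT JOIN drops unmatched parents

Fix: Put 'c.amount > 166.79' in the JOIN's ON clause instead of WHERE

Corrected query:
SELECT p.name, c.amount FROM customers p LEFT JOIN purchases c ON c.customer_id = p.id AND c.amount > 166.79

Result:
name  | amount 
------+--------
Dave  | 1220.75
Dave  | 1662.33
Alice | 1975.97
Frank | 544.85 
Frank | 1848.55
Eve   | NULL   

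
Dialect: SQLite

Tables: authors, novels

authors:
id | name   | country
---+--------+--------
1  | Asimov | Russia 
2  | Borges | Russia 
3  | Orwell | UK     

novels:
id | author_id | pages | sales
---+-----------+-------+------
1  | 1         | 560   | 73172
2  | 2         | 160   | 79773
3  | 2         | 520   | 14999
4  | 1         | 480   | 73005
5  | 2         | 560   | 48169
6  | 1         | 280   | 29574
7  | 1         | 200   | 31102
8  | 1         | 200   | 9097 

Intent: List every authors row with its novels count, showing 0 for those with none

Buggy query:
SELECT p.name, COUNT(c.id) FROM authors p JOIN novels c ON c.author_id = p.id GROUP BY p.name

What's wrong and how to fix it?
Bug: INNER JOIN drops authors rows that have no matching novels rows

Fix: Switch to LEFT JOIN to retain unmatched parent rows

Corrected query:
SELECT p.name, COUNT(c.id) FROM authors p LEFT JOIN novels c ON c.author_id = p.id GROUP BY p.name

Result:
name   | COUNT(c.id)
-------+------------
Asimov | 5          
Borges | 3          
Orwell | 0          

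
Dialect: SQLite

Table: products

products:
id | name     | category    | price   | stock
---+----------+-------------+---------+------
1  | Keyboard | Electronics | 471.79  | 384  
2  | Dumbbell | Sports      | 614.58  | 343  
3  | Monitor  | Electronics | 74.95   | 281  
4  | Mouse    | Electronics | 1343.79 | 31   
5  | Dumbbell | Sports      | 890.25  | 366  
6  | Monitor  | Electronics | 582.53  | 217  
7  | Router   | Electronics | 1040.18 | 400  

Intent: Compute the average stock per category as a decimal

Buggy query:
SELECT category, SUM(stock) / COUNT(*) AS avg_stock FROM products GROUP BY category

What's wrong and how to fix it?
Bug: Both operands are integers, so '/' performs integer division and truncates

Fix: Cast one side to REAL so the division keeps the fractional part

Corrected query:
SELECT category, SUM(stock) * 1.0 / COUNT(*) AS avg_stock FROM products GROUP BY category

Result:
category    | avg_stock
------------+----------
Electronics | 262.6    
Sports      | 354.5    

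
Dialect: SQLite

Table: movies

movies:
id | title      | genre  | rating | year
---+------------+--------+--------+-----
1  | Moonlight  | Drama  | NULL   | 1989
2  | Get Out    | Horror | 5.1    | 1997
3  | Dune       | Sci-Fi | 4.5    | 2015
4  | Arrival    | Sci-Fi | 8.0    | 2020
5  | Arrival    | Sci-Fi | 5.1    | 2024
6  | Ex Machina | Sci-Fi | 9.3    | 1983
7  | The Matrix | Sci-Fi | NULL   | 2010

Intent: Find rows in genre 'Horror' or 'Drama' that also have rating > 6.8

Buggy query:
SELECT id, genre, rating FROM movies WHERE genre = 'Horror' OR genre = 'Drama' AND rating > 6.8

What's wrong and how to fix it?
Bug: AND binds tighter than OR, so this parses as genre = 'Horror' OR (genre = 'Drama' AND rating > 6.8)

Fix: Group the OR with parentheses (or use IN), then AND the threshold

Corrected query:
SELECT id, genre, rating FROM movies WHERE (genre = 'Horror' OR genre = 'Drama') AND rating > 6.8

Result:
(no rows)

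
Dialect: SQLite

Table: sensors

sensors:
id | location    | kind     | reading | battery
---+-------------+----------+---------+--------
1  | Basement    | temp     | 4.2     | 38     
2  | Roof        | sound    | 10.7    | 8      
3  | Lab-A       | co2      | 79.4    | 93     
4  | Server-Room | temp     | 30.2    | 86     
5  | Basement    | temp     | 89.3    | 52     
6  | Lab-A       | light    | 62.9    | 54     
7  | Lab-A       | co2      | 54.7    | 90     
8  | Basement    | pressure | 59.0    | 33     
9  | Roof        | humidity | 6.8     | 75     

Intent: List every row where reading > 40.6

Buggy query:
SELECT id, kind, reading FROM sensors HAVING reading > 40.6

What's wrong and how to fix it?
Bug: HAVING filters the output of aggregation, but this query has no GROUP BY and no aggregate functions, so SQLite rejects it (HAVING clause on a non-aggregate query); the condition here is per row

Fix: Replace HAVING with WHERE since the condition applies to individual rows

Corrected query:
SELECT id, kind, reading FROM sensors WHERE reading > 40.6

Result:
id | kind     | reading
---+----------+--------
3  | co2      | 79.4   
5  | temp     | 89.3   
6  | light    | 62.9   
7  | co2      | 54.7   
8  | pressure | 59     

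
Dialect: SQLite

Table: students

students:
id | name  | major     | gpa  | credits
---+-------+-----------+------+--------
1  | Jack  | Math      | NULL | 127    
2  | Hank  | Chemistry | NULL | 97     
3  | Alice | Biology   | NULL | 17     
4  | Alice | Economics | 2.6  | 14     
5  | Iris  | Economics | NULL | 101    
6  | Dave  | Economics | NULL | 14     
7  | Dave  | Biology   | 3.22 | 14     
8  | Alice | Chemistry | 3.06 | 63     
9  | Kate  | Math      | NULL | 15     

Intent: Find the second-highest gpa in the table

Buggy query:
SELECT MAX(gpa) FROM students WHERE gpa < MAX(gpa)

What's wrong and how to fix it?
Bug: MAX(gpa) on the right of the comparison is an aggregate-in-WHERE error

Fix: Compute the overall MAX in a subquery, then take MAX of rows below it

Corrected query:
SELECT MAX(gpa) FROM students WHERE gpa < (SELECT MAX(gpa) FROM students)

Result:
MAX(gpa)
--------
3.06    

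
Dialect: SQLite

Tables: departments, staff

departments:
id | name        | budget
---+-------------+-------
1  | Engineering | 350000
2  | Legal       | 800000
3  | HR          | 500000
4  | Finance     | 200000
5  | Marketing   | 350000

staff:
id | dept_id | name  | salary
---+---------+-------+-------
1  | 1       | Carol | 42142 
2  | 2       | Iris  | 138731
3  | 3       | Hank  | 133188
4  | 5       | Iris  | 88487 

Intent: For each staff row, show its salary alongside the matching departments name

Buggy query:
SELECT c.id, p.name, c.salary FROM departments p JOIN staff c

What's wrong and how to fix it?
Bug: JOIN with no ON clause produces a cartesian product; every staff row pairs with every departments row

Fix: Specify the join condition linking the foreign key to the parent id

Corrected query:
SELECT c.id, p.name, c.salary FROM departments p JOIN staff c ON c.dept_id = p.id

Result:
id | name        | salary
---+-------------+-------
1  | Engineering | 42142 
2  | Legal       | 138731
3  | HR          | 133188
4  | Marketing   | 88487 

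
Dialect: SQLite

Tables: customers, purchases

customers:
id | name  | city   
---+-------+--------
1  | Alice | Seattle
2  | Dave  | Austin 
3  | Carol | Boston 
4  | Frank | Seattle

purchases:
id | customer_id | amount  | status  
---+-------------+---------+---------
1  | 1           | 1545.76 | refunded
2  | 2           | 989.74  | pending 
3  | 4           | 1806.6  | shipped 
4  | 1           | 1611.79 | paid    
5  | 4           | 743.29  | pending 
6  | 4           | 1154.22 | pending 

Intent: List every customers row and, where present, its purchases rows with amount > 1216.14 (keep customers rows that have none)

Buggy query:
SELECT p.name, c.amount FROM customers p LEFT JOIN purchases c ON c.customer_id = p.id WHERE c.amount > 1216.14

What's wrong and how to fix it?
Bug: A WHERE condition on the right-hand table after LEFT JOIN drops unmatched parents

Fix: Put 'c.amount > 1216.14' in the JOIN's ON clause instead of WHERE

Corrected query:
SELECT p.name, c.amount FROM customers p LEFT JOIN purchases c ON c.customer_id = p.id AND c.amount > 1216.14

Result:
name  | amount 
------+--------
Alice | 1545.76
Alice | 1611.79
Dave  | NULL   
Carol | NULL   
Frank | 1806.6 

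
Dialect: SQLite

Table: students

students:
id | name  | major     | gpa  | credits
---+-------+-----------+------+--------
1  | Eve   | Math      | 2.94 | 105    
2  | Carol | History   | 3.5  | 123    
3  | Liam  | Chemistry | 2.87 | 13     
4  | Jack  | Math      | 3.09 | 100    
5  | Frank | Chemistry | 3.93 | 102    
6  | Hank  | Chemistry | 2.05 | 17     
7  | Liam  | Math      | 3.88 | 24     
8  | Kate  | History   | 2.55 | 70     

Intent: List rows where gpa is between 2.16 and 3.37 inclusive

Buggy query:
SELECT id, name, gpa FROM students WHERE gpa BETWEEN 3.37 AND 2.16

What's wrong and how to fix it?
Bug: BETWEEN expects the lower bound first; with 3.37 AND 2.16 the range is empty

Fix: Swap the bounds so the smaller value comes first

Corrected query:
SELECT id, name, gpa FROM students WHERE gpa BETWEEN 2.16 AND 3.37

Result:
id | name | gpa 
---+------+-----
1  | Eve  | 2.94
3  | Liam | 2.87
4  | Jack | 3.09
8  | Kate | 2.55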